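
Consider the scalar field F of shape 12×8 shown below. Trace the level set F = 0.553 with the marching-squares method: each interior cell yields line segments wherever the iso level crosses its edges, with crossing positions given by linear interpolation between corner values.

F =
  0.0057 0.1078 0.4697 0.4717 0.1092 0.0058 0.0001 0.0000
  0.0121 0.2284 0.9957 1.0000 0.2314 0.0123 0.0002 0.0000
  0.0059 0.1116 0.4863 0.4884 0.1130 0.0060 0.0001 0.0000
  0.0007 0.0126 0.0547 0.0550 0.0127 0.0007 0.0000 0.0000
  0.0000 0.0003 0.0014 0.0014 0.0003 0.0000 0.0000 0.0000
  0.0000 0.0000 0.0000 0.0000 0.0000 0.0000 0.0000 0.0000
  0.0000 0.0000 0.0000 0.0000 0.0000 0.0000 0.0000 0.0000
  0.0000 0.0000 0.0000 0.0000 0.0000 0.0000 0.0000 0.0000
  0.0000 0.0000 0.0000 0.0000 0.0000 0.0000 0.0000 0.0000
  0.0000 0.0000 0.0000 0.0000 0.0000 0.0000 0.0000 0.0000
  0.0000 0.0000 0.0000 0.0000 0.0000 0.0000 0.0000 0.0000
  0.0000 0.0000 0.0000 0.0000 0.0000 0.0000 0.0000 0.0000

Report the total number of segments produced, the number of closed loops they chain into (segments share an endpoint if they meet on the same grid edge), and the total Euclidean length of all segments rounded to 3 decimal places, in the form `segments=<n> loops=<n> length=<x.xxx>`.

cell (0,1): code 0100 → (0.158,2.000)–(1.000,1.423)
cell (0,2): code 1100 → (0.154,3.000)–(0.158,2.000)
cell (0,3): code 1000 → (1.000,3.582)–(0.154,3.000)
cell (1,1): code 0010 → (1.000,1.423)–(1.869,2.000)
cell (1,2): code 0011 → (1.869,2.000)–(1.874,3.000)
cell (1,3): code 0001 → (1.874,3.000)–(1.000,3.582)
total: 6 segments, chained into 1 closed loop(s), length Σ = 6.139870

segments=6 loops=1 length=6.140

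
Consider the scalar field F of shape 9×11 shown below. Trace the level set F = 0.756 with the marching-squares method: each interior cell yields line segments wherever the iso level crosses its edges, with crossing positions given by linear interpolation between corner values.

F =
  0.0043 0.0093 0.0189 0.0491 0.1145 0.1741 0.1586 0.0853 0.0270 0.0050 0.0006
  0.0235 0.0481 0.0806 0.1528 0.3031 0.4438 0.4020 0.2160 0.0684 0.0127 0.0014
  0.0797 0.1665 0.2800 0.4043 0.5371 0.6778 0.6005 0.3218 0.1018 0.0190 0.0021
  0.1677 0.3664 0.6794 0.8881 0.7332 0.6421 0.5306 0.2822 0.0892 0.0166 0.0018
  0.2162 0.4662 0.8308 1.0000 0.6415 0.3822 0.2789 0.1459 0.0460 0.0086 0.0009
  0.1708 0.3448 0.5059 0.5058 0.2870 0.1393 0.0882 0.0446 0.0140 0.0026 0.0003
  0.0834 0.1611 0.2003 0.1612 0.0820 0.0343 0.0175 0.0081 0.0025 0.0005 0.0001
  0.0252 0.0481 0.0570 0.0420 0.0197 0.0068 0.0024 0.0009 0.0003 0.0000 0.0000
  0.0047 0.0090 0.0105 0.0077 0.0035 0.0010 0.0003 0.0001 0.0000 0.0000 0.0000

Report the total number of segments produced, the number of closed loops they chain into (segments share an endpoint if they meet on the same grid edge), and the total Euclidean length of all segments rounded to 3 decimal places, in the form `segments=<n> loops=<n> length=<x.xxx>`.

cell (2,2): code 0100 → (2.727,3.000)–(3.000,2.367)
cell (2,3): code 1000 → (3.000,3.853)–(2.727,3.000)
cell (3,1): code 0100 → (3.506,2.000)–(4.000,1.795)
cell (3,2): code 1110 → (3.000,2.367)–(3.506,2.000)
cell (3,3): code 1001 → (4.000,3.681)–(3.000,3.853)
cell (4,1): code 0010 → (4.000,1.795)–(4.230,2.000)
cell (4,2): code 0011 → (4.230,2.000)–(4.494,3.000)
cell (4,3): code 0001 → (4.494,3.000)–(4.000,3.681)
total: 8 segments, chained into 1 closed loop(s), length Σ = 5.942870

segments=8 loops=1 length=5.943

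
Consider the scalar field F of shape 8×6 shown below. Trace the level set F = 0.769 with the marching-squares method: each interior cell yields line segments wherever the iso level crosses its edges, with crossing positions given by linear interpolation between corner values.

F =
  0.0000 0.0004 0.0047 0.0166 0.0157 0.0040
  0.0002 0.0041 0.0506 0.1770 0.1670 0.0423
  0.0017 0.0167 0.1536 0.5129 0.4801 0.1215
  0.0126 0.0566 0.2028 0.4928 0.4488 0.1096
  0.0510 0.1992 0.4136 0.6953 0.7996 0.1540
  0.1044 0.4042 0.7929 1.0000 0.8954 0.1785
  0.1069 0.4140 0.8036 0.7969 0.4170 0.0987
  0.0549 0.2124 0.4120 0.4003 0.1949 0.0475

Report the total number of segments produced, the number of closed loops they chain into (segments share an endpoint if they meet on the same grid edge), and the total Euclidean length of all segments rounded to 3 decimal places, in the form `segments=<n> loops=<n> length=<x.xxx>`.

segments=12 loops=1 length=7.195

cell (3,3): code 0100 → (3.913,4.000)–(4.000,3.707)
cell (3,4): code 1000 → (4.000,4.047)–(3.913,4.000)
cell (4,1): code 0100 → (4.937,2.000)–(5.000,1.939)
cell (4,2): code 1100 → (4.242,3.000)–(4.937,2.000)
cell (4,3): code 1110 → (4.000,3.707)–(4.242,3.000)
cell (4,4): code 1001 → (5.000,4.176)–(4.000,4.047)
cell (5,1): code 0110 → (5.000,1.939)–(6.000,1.911)
cell (5,3): code 1011 → (6.000,3.073)–(5.264,4.000)
cell (5,4): code 0001 → (5.264,4.000)–(5.000,4.176)
cell (6,1): code 0010 → (6.000,1.911)–(6.088,2.000)
cell (6,2): code 0011 → (6.088,2.000)–(6.070,3.000)
cell (6,3): code 0001 → (6.070,3.000)–(6.000,3.073)
total: 12 segments, chained into 1 closed loop(s), length Σ = 7.194713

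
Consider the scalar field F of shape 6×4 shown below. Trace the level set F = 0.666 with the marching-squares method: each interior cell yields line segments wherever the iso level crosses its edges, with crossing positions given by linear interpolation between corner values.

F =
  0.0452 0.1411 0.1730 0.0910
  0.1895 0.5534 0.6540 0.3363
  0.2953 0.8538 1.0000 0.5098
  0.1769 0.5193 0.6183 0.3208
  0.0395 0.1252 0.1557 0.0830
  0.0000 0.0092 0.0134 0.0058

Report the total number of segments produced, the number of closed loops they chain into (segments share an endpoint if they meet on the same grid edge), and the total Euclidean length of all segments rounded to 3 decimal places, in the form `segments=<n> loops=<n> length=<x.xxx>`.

cell (1,0): code 0100 → (1.375,1.000)–(2.000,0.664)
cell (1,1): code 1100 → (1.035,2.000)–(1.375,1.000)
cell (1,2): code 1000 → (2.000,2.681)–(1.035,2.000)
cell (2,0): code 0010 → (2.000,0.664)–(2.561,1.000)
cell (2,1): code 0011 → (2.561,1.000)–(2.875,2.000)
cell (2,2): code 0001 → (2.875,2.000)–(2.000,2.681)
total: 6 segments, chained into 1 closed loop(s), length Σ = 5.759158

segments=6 loops=1 length=5.759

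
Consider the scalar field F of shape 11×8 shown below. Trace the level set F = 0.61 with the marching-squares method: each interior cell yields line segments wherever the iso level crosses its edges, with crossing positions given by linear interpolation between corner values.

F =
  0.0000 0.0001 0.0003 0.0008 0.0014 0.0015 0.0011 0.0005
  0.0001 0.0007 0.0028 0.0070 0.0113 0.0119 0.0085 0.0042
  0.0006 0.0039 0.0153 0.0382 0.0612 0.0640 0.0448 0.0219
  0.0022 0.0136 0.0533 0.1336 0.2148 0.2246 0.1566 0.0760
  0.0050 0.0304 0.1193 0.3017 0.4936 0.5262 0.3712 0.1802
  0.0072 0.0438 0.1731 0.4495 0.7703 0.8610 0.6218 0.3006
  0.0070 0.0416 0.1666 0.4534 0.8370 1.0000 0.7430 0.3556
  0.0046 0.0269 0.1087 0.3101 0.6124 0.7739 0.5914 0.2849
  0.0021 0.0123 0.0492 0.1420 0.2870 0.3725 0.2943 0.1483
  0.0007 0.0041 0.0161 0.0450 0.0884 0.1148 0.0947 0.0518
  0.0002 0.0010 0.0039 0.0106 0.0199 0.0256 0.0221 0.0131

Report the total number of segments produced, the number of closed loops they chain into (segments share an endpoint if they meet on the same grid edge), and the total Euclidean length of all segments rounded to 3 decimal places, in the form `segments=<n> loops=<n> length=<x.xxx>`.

segments=12 loops=1 length=9.446

cell (4,3): code 0100 → (4.421,4.000)–(5.000,3.500)
cell (4,4): code 1100 → (4.250,5.000)–(4.421,4.000)
cell (4,5): code 1100 → (4.953,6.000)–(4.250,5.000)
cell (4,6): code 1000 → (5.000,6.037)–(4.953,6.000)
cell (5,3): code 0110 → (5.000,3.500)–(6.000,3.408)
cell (5,6): code 1001 → (6.000,6.343)–(5.000,6.037)
cell (6,3): code 0110 → (6.000,3.408)–(7.000,3.992)
cell (6,5): code 1011 → (7.000,5.898)–(6.877,6.000)
cell (6,6): code 0001 → (6.877,6.000)–(6.000,6.343)
cell (7,3): code 0010 → (7.000,3.992)–(7.007,4.000)
cell (7,4): code 0011 → (7.007,4.000)–(7.408,5.000)
cell (7,5): code 0001 → (7.408,5.000)–(7.000,5.898)
total: 12 segments, chained into 1 closed loop(s), length Σ = 9.445825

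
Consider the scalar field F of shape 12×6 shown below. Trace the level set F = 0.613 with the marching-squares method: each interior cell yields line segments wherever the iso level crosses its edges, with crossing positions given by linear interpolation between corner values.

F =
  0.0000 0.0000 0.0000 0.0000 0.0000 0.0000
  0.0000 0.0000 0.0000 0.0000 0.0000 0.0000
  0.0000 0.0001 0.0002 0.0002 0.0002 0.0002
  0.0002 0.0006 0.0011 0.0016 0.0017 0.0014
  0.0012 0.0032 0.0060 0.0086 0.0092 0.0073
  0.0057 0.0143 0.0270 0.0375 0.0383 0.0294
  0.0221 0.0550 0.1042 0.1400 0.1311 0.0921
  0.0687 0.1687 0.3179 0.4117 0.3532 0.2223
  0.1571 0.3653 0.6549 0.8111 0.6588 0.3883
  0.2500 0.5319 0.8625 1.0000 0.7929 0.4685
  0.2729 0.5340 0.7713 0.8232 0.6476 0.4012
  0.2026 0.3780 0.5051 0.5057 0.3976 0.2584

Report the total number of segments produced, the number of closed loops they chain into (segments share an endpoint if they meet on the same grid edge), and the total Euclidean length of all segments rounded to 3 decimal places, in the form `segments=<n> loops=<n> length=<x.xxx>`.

cell (7,1): code 0100 → (7.876,2.000)–(8.000,1.855)
cell (7,2): code 1100 → (7.504,3.000)–(7.876,2.000)
cell (7,3): code 1100 → (7.850,4.000)–(7.504,3.000)
cell (7,4): code 1000 → (8.000,4.169)–(7.850,4.000)
cell (8,1): code 0110 → (8.000,1.855)–(9.000,1.245)
cell (8,4): code 1001 → (9.000,4.555)–(8.000,4.169)
cell (9,1): code 0110 → (9.000,1.245)–(10.000,1.333)
cell (9,4): code 1001 → (10.000,4.140)–(9.000,4.555)
cell (10,1): code 0010 → (10.000,1.333)–(10.595,2.000)
cell (10,2): code 0011 → (10.595,2.000)–(10.662,3.000)
cell (10,3): code 0011 → (10.662,3.000)–(10.138,4.000)
cell (10,4): code 0001 → (10.138,4.000)–(10.000,4.140)
total: 12 segments, chained into 1 closed loop(s), length Σ = 10.093027

segments=12 loops=1 length=10.093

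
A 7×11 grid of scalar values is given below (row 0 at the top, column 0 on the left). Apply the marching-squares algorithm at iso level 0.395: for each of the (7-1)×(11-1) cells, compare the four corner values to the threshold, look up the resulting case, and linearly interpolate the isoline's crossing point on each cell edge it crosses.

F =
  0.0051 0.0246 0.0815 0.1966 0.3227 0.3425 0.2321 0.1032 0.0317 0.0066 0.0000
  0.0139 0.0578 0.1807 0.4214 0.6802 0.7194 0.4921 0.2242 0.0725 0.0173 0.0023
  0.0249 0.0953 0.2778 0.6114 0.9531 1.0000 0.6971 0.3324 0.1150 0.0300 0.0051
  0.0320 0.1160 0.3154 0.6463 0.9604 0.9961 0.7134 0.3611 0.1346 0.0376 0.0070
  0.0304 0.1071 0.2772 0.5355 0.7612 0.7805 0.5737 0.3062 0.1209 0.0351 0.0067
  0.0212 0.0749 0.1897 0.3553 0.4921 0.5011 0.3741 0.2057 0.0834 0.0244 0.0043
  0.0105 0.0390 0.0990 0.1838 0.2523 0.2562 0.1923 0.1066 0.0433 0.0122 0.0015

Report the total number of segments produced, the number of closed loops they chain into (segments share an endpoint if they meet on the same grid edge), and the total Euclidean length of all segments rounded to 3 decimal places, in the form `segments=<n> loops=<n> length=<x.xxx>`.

cell (0,2): code 0100 → (0.883,3.000)–(1.000,2.890)
cell (0,3): code 1100 → (0.202,4.000)–(0.883,3.000)
cell (0,4): code 1100 → (0.139,5.000)–(0.202,4.000)
cell (0,5): code 1100 → (0.627,6.000)–(0.139,5.000)
cell (0,6): code 1000 → (1.000,6.362)–(0.627,6.000)
cell (1,2): code 0110 → (1.000,2.890)–(2.000,2.351)
cell (1,6): code 1001 → (2.000,6.828)–(1.000,6.362)
cell (2,2): code 0110 → (2.000,2.351)–(3.000,2.241)
cell (2,6): code 1001 → (3.000,6.904)–(2.000,6.828)
cell (3,2): code 0110 → (3.000,2.241)–(4.000,2.456)
cell (3,6): code 1001 → (4.000,6.668)–(3.000,6.904)
cell (4,2): code 0010 → (4.000,2.456)–(4.780,3.000)
cell (4,3): code 0111 → (4.780,3.000)–(5.000,3.290)
cell (4,5): code 1011 → (5.000,5.835)–(4.895,6.000)
cell (4,6): code 0001 → (4.895,6.000)–(4.000,6.668)
cell (5,3): code 0010 → (5.000,3.290)–(5.405,4.000)
cell (5,4): code 0011 → (5.405,4.000)–(5.433,5.000)
cell (5,5): code 0001 → (5.433,5.000)–(5.000,5.835)
total: 18 segments, chained into 1 closed loop(s), length Σ = 15.689310

segments=18 loops=1 length=15.689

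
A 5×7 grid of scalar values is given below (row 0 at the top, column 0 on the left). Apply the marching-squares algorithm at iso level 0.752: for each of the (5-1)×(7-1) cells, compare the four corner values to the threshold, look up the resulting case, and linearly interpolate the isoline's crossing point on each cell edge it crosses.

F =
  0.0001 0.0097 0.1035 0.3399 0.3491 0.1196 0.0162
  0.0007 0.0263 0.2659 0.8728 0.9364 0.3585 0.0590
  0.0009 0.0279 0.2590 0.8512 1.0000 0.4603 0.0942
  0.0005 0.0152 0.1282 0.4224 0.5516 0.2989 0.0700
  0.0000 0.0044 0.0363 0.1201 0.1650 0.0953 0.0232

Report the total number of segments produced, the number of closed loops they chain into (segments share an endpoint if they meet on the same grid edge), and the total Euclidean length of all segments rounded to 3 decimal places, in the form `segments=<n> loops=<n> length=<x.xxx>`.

segments=8 loops=1 length=5.819

cell (0,2): code 0100 → (0.773,3.000)–(1.000,2.801)
cell (0,3): code 1100 → (0.686,4.000)–(0.773,3.000)
cell (0,4): code 1000 → (1.000,4.319)–(0.686,4.000)
cell (1,2): code 0110 → (1.000,2.801)–(2.000,2.832)
cell (1,4): code 1001 → (2.000,4.460)–(1.000,4.319)
cell (2,2): code 0010 → (2.000,2.832)–(2.231,3.000)
cell (2,3): code 0011 → (2.231,3.000)–(2.553,4.000)
cell (2,4): code 0001 → (2.553,4.000)–(2.000,4.460)
total: 8 segments, chained into 1 closed loop(s), length Σ = 5.818605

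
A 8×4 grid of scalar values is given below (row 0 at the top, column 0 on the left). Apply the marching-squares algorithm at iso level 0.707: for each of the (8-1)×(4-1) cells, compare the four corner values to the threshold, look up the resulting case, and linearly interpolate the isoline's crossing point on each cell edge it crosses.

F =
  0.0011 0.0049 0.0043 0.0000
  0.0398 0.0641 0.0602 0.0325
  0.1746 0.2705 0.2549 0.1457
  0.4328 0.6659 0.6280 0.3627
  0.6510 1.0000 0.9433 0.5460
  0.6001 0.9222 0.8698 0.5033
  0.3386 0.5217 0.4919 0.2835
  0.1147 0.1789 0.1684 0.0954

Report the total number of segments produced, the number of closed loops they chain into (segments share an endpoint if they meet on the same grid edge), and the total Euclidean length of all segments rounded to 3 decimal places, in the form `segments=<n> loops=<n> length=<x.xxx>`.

cell (3,0): code 0100 → (3.123,1.000)–(4.000,0.160)
cell (3,1): code 1100 → (3.251,2.000)–(3.123,1.000)
cell (3,2): code 1000 → (4.000,2.595)–(3.251,2.000)
cell (4,0): code 0110 → (4.000,0.160)–(5.000,0.332)
cell (4,2): code 1001 → (5.000,2.444)–(4.000,2.595)
cell (5,0): code 0010 → (5.000,0.332)–(5.537,1.000)
cell (5,1): code 0011 → (5.537,1.000)–(5.431,2.000)
cell (5,2): code 0001 → (5.431,2.000)–(5.000,2.444)
total: 8 segments, chained into 1 closed loop(s), length Σ = 7.686616

segments=8 loops=1 length=7.687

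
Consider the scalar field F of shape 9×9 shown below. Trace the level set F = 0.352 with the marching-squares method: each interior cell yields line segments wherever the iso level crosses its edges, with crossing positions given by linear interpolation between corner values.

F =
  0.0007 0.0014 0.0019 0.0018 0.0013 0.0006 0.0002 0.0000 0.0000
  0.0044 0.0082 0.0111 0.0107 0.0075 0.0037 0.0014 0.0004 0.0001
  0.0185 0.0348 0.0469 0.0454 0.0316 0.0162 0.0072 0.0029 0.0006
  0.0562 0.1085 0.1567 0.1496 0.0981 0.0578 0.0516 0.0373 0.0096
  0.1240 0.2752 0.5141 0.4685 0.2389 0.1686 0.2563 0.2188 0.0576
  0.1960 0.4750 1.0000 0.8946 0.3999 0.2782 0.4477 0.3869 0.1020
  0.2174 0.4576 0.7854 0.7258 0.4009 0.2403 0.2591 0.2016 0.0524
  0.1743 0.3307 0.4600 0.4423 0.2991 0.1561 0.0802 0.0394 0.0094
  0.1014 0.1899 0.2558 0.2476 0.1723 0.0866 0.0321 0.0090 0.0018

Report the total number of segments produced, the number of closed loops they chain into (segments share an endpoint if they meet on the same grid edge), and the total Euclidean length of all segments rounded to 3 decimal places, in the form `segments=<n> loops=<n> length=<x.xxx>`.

segments=22 loops=2 length=16.286

cell (3,1): code 0100 → (3.546,2.000)–(4.000,1.321)
cell (3,2): code 1100 → (3.635,3.000)–(3.546,2.000)
cell (3,3): code 1000 → (4.000,3.507)–(3.635,3.000)
cell (4,0): code 0100 → (4.384,1.000)–(5.000,0.559)
cell (4,1): code 1110 → (4.000,1.321)–(4.384,1.000)
cell (4,3): code 1101 → (4.702,4.000)–(4.000,3.507)
cell (4,4): code 1000 → (5.000,4.394)–(4.702,4.000)
cell (4,5): code 0100 → (4.500,6.000)–(5.000,5.435)
cell (4,6): code 1100 → (4.792,7.000)–(4.500,6.000)
cell (4,7): code 1000 → (5.000,7.122)–(4.792,7.000)
cell (5,0): code 0110 → (5.000,0.559)–(6.000,0.560)
cell (5,4): code 1001 → (6.000,4.304)–(5.000,4.394)
cell (5,5): code 0010 → (5.000,5.435)–(5.507,6.000)
cell (5,6): code 0011 → (5.507,6.000)–(5.188,7.000)
cell (5,7): code 0001 → (5.188,7.000)–(5.000,7.122)
cell (6,0): code 0010 → (6.000,0.560)–(6.832,1.000)
cell (6,1): code 0111 → (6.832,1.000)–(7.000,1.165)
cell (6,3): code 1011 → (7.000,3.631)–(6.480,4.000)
cell (6,4): code 0001 → (6.480,4.000)–(6.000,4.304)
cell (7,1): code 0010 → (7.000,1.165)–(7.529,2.000)
cell (7,2): code 0011 → (7.529,2.000)–(7.464,3.000)
cell (7,3): code 0001 → (7.464,3.000)–(7.000,3.631)
total: 22 segments, chained into 2 closed loop(s), length Σ = 16.285608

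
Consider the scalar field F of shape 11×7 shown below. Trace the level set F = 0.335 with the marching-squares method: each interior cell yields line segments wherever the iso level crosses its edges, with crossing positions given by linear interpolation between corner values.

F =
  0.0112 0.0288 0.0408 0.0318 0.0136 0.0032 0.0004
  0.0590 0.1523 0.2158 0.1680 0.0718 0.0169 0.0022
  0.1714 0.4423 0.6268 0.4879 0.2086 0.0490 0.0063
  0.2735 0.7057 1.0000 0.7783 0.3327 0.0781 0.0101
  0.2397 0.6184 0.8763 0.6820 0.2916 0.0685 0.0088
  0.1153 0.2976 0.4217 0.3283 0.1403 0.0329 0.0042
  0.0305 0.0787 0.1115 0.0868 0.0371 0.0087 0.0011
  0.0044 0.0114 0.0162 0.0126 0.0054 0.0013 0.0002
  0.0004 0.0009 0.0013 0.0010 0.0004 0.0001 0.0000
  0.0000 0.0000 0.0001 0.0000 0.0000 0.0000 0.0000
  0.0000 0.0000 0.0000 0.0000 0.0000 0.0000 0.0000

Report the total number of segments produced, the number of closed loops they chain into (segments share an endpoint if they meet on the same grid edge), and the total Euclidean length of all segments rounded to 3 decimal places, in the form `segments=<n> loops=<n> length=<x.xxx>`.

segments=14 loops=1 length=12.161

cell (1,0): code 0100 → (1.630,1.000)–(2.000,0.604)
cell (1,1): code 1100 → (1.290,2.000)–(1.630,1.000)
cell (1,2): code 1100 → (1.522,3.000)–(1.290,2.000)
cell (1,3): code 1000 → (2.000,3.547)–(1.522,3.000)
cell (2,0): code 0110 → (2.000,0.604)–(3.000,0.142)
cell (2,3): code 1001 → (3.000,3.995)–(2.000,3.547)
cell (3,0): code 0110 → (3.000,0.142)–(4.000,0.252)
cell (3,3): code 1001 → (4.000,3.889)–(3.000,3.995)
cell (4,0): code 0010 → (4.000,0.252)–(4.883,1.000)
cell (4,1): code 0111 → (4.883,1.000)–(5.000,1.301)
cell (4,2): code 1011 → (5.000,2.928)–(4.981,3.000)
cell (4,3): code 0001 → (4.981,3.000)–(4.000,3.889)
cell (5,1): code 0010 → (5.000,1.301)–(5.279,2.000)
cell (5,2): code 0001 → (5.279,2.000)–(5.000,2.928)
total: 14 segments, chained into 1 closed loop(s), length Σ = 12.160834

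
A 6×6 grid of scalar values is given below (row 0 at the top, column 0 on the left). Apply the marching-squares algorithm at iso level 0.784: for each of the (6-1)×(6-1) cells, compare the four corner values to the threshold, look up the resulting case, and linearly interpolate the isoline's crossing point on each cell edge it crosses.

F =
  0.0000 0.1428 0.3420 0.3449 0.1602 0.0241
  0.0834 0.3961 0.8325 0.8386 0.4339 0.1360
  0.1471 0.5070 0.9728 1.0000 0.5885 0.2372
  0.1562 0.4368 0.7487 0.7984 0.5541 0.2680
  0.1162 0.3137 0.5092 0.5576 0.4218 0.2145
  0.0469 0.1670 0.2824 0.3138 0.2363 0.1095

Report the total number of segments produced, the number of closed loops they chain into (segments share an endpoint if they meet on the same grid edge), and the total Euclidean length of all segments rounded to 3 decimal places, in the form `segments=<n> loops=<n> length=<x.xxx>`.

cell (0,1): code 0100 → (0.901,2.000)–(1.000,1.889)
cell (0,2): code 1100 → (0.889,3.000)–(0.901,2.000)
cell (0,3): code 1000 → (1.000,3.135)–(0.889,3.000)
cell (1,1): code 0110 → (1.000,1.889)–(2.000,1.595)
cell (1,3): code 1001 → (2.000,3.525)–(1.000,3.135)
cell (2,1): code 0010 → (2.000,1.595)–(2.842,2.000)
cell (2,2): code 0111 → (2.842,2.000)–(3.000,2.710)
cell (2,3): code 1001 → (3.000,3.059)–(2.000,3.525)
cell (3,2): code 0010 → (3.000,2.710)–(3.060,3.000)
cell (3,3): code 0001 → (3.060,3.000)–(3.000,3.059)
total: 10 segments, chained into 1 closed loop(s), length Σ = 6.584485

segments=10 loops=1 length=6.584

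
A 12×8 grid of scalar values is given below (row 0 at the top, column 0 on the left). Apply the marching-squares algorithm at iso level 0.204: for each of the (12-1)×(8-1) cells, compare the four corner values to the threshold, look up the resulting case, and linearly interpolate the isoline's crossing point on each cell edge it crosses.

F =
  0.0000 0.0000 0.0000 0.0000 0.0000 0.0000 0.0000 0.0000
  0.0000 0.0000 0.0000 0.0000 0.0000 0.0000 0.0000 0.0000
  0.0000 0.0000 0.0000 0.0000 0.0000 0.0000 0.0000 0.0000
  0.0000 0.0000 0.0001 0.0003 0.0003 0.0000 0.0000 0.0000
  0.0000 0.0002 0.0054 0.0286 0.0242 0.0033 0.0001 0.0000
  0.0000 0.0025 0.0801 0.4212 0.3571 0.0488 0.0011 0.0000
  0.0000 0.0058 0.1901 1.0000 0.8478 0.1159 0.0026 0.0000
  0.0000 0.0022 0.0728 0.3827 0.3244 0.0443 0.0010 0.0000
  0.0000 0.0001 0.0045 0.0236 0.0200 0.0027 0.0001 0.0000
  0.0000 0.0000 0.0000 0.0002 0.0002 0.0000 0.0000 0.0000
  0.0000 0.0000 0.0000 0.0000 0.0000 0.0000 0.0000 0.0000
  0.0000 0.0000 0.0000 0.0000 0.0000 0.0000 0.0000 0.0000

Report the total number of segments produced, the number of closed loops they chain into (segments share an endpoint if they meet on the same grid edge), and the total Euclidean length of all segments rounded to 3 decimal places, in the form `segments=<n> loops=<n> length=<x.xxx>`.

cell (4,2): code 0100 → (4.447,3.000)–(5.000,2.363)
cell (4,3): code 1100 → (4.540,4.000)–(4.447,3.000)
cell (4,4): code 1000 → (5.000,4.497)–(4.540,4.000)
cell (5,2): code 0110 → (5.000,2.363)–(6.000,2.017)
cell (5,4): code 1001 → (6.000,4.880)–(5.000,4.497)
cell (6,2): code 0110 → (6.000,2.017)–(7.000,2.423)
cell (6,4): code 1001 → (7.000,4.430)–(6.000,4.880)
cell (7,2): code 0010 → (7.000,2.423)–(7.498,3.000)
cell (7,3): code 0011 → (7.498,3.000)–(7.396,4.000)
cell (7,4): code 0001 → (7.396,4.000)–(7.000,4.430)
total: 10 segments, chained into 1 closed loop(s), length Σ = 9.180607

segments=10 loops=1 length=9.181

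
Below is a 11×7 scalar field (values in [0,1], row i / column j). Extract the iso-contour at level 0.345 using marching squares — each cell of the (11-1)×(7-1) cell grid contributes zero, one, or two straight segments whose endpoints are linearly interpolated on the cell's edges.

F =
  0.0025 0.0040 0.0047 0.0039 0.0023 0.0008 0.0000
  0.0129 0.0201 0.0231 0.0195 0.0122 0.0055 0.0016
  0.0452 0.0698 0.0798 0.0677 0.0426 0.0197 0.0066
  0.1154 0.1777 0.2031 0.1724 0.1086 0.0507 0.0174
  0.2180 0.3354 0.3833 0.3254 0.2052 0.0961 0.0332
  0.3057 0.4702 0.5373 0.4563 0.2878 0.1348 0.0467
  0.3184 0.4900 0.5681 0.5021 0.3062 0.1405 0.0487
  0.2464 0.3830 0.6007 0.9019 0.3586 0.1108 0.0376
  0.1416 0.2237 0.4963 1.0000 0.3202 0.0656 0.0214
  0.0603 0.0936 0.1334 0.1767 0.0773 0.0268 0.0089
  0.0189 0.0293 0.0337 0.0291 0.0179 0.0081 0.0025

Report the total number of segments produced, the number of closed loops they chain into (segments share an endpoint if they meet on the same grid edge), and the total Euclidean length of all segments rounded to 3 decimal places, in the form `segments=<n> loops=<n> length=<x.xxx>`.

cell (3,1): code 0100 → (3.787,2.000)–(4.000,1.200)
cell (3,2): code 1000 → (4.000,2.661)–(3.787,2.000)
cell (4,0): code 0100 → (4.071,1.000)–(5.000,0.239)
cell (4,1): code 1110 → (4.000,1.200)–(4.071,1.000)
cell (4,2): code 1101 → (4.150,3.000)–(4.000,2.661)
cell (4,3): code 1000 → (5.000,3.661)–(4.150,3.000)
cell (5,0): code 0110 → (5.000,0.239)–(6.000,0.155)
cell (5,3): code 1001 → (6.000,3.802)–(5.000,3.661)
cell (6,0): code 0110 → (6.000,0.155)–(7.000,0.722)
cell (6,3): code 1101 → (6.740,4.000)–(6.000,3.802)
cell (6,4): code 1000 → (7.000,4.055)–(6.740,4.000)
cell (7,0): code 0010 → (7.000,0.722)–(7.239,1.000)
cell (7,1): code 0111 → (7.239,1.000)–(8.000,1.445)
cell (7,3): code 1011 → (8.000,3.964)–(7.354,4.000)
cell (7,4): code 0001 → (7.354,4.000)–(7.000,4.055)
cell (8,1): code 0010 → (8.000,1.445)–(8.417,2.000)
cell (8,2): code 0011 → (8.417,2.000)–(8.796,3.000)
cell (8,3): code 0001 → (8.796,3.000)–(8.000,3.964)
total: 18 segments, chained into 1 closed loop(s), length Σ = 13.843806

segments=18 loops=1 length=13.844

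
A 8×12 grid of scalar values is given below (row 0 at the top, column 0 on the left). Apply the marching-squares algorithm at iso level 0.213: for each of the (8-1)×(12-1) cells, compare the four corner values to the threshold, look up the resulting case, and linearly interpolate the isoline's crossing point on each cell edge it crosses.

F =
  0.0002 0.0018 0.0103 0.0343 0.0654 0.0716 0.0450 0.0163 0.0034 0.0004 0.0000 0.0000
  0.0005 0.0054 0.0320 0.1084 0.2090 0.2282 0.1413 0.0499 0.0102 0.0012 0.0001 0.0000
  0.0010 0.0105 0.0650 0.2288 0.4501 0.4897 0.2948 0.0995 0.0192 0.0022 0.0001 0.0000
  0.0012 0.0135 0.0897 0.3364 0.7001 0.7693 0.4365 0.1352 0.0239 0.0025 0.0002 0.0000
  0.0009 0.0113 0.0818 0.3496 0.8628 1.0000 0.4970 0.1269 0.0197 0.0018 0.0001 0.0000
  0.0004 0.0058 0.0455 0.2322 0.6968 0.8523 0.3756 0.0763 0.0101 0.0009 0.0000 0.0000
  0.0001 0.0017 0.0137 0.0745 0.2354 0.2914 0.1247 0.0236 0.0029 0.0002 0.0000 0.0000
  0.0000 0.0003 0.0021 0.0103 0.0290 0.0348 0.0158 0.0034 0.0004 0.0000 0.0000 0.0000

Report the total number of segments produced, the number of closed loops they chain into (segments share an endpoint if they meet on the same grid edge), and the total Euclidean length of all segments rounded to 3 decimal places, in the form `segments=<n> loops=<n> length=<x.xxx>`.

segments=20 loops=1 length=15.171

cell (0,4): code 0100 → (0.903,5.000)–(1.000,4.208)
cell (0,5): code 1000 → (1.000,5.175)–(0.903,5.000)
cell (1,2): code 0100 → (1.869,3.000)–(2.000,2.904)
cell (1,3): code 1100 → (1.017,4.000)–(1.869,3.000)
cell (1,4): code 1110 → (1.000,4.208)–(1.017,4.000)
cell (1,5): code 1101 → (1.467,6.000)–(1.000,5.175)
cell (1,6): code 1000 → (2.000,6.419)–(1.467,6.000)
cell (2,2): code 0110 → (2.000,2.904)–(3.000,2.500)
cell (2,6): code 1001 → (3.000,6.742)–(2.000,6.419)
cell (3,2): code 0110 → (3.000,2.500)–(4.000,2.490)
cell (3,6): code 1001 → (4.000,6.767)–(3.000,6.742)
cell (4,2): code 0110 → (4.000,2.490)–(5.000,2.897)
cell (4,6): code 1001 → (5.000,6.543)–(4.000,6.767)
cell (5,2): code 0010 → (5.000,2.897)–(5.122,3.000)
cell (5,3): code 0111 → (5.122,3.000)–(6.000,3.861)
cell (5,5): code 1011 → (6.000,5.470)–(5.648,6.000)
cell (5,6): code 0001 → (5.648,6.000)–(5.000,6.543)
cell (6,3): code 0010 → (6.000,3.861)–(6.109,4.000)
cell (6,4): code 0011 → (6.109,4.000)–(6.306,5.000)
cell (6,5): code 0001 → (6.306,5.000)–(6.000,5.470)
total: 20 segments, chained into 1 closed loop(s), length Σ = 15.170776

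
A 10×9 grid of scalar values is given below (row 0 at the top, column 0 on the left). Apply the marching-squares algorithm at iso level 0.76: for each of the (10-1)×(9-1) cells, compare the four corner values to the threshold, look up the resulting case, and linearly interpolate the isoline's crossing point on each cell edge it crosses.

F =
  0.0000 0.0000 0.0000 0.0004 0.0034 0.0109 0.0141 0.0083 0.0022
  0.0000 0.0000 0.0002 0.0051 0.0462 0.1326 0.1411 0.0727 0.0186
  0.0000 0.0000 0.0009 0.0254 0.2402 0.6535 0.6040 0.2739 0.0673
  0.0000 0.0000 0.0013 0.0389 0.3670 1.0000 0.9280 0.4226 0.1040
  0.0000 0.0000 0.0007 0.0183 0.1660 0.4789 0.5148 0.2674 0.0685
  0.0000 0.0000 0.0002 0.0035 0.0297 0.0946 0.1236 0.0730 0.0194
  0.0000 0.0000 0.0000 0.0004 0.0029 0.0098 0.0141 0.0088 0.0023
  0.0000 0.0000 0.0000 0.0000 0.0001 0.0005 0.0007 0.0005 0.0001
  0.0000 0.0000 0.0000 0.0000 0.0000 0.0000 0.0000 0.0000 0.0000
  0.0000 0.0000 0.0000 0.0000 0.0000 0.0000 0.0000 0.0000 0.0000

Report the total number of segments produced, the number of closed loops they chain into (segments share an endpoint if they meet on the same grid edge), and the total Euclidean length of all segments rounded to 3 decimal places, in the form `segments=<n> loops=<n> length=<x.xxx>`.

cell (2,4): code 0100 → (2.307,5.000)–(3.000,4.621)
cell (2,5): code 1100 → (2.481,6.000)–(2.307,5.000)
cell (2,6): code 1000 → (3.000,6.332)–(2.481,6.000)
cell (3,4): code 0010 → (3.000,4.621)–(3.461,5.000)
cell (3,5): code 0011 → (3.461,5.000)–(3.407,6.000)
cell (3,6): code 0001 → (3.407,6.000)–(3.000,6.332)
total: 6 segments, chained into 1 closed loop(s), length Σ = 4.543767

segments=6 loops=1 length=4.544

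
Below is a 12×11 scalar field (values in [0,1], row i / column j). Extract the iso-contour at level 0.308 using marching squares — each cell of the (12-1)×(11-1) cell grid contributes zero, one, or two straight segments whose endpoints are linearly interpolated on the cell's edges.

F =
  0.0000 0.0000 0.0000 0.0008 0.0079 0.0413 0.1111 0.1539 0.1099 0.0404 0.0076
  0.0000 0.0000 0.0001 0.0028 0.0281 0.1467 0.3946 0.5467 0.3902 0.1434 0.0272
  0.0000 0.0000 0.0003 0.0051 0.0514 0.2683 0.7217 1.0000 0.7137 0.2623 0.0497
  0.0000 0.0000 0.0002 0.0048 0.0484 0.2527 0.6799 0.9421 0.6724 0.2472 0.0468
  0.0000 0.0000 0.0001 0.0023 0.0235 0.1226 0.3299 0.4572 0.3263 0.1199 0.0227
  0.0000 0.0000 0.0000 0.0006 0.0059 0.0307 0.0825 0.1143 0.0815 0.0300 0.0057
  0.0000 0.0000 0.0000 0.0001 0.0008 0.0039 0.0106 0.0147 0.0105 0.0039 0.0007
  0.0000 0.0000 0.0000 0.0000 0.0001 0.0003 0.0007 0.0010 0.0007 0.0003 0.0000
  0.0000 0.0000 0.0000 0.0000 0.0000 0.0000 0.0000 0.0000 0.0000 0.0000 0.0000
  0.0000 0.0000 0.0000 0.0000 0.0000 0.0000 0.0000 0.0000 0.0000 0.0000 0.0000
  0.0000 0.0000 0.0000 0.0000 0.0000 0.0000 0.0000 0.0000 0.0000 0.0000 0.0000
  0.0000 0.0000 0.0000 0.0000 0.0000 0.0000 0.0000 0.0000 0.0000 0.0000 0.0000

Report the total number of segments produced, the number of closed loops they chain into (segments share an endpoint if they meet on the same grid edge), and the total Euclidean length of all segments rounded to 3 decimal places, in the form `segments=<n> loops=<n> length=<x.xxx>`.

segments=14 loops=1 length=12.194

cell (0,5): code 0100 → (0.695,6.000)–(1.000,5.651)
cell (0,6): code 1100 → (0.392,7.000)–(0.695,6.000)
cell (0,7): code 1100 → (0.707,8.000)–(0.392,7.000)
cell (0,8): code 1000 → (1.000,8.333)–(0.707,8.000)
cell (1,5): code 0110 → (1.000,5.651)–(2.000,5.088)
cell (1,8): code 1001 → (2.000,8.899)–(1.000,8.333)
cell (2,5): code 0110 → (2.000,5.088)–(3.000,5.129)
cell (2,8): code 1001 → (3.000,8.857)–(2.000,8.899)
cell (3,5): code 0110 → (3.000,5.129)–(4.000,5.894)
cell (3,8): code 1001 → (4.000,8.089)–(3.000,8.857)
cell (4,5): code 0010 → (4.000,5.894)–(4.089,6.000)
cell (4,6): code 0011 → (4.089,6.000)–(4.435,7.000)
cell (4,7): code 0011 → (4.435,7.000)–(4.075,8.000)
cell (4,8): code 0001 → (4.075,8.000)–(4.000,8.089)
total: 14 segments, chained into 1 closed loop(s), length Σ = 12.194273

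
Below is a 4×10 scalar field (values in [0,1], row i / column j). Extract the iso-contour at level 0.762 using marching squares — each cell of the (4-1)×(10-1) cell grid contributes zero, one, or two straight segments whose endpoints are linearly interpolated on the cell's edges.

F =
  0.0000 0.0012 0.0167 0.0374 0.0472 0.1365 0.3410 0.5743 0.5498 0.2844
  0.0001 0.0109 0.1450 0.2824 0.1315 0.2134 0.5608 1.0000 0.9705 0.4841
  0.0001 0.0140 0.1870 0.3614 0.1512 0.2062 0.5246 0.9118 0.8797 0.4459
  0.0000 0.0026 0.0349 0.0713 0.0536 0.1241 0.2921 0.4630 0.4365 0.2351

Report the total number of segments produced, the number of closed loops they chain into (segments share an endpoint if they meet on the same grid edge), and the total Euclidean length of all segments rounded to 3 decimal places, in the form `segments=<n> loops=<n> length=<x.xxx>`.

cell (0,6): code 0100 → (0.441,7.000)–(1.000,6.458)
cell (0,7): code 1100 → (0.504,8.000)–(0.441,7.000)
cell (0,8): code 1000 → (1.000,8.429)–(0.504,8.000)
cell (1,6): code 0110 → (1.000,6.458)–(2.000,6.613)
cell (1,8): code 1001 → (2.000,8.271)–(1.000,8.429)
cell (2,6): code 0010 → (2.000,6.613)–(2.334,7.000)
cell (2,7): code 0011 → (2.334,7.000)–(2.266,8.000)
cell (2,8): code 0001 → (2.266,8.000)–(2.000,8.271)
total: 8 segments, chained into 1 closed loop(s), length Σ = 6.353072

segments=8 loops=1 length=6.353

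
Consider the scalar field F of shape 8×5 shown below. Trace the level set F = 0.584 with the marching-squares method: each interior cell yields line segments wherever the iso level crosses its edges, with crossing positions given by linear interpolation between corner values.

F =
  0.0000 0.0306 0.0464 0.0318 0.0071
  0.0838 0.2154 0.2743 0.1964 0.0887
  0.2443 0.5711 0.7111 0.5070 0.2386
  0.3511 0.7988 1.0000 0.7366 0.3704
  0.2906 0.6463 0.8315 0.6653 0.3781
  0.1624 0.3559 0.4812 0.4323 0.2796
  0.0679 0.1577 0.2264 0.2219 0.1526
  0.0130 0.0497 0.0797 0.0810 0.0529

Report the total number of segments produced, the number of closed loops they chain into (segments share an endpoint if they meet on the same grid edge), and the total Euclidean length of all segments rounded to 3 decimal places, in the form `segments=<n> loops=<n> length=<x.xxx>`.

cell (1,1): code 0100 → (1.709,2.000)–(2.000,1.092)
cell (1,2): code 1000 → (2.000,2.623)–(1.709,2.000)
cell (2,0): code 0100 → (2.057,1.000)–(3.000,0.520)
cell (2,1): code 1110 → (2.000,1.092)–(2.057,1.000)
cell (2,2): code 1101 → (2.335,3.000)–(2.000,2.623)
cell (2,3): code 1000 → (3.000,3.417)–(2.335,3.000)
cell (3,0): code 0110 → (3.000,0.520)–(4.000,0.825)
cell (3,3): code 1001 → (4.000,3.283)–(3.000,3.417)
cell (4,0): code 0010 → (4.000,0.825)–(4.215,1.000)
cell (4,1): code 0011 → (4.215,1.000)–(4.707,2.000)
cell (4,2): code 0011 → (4.707,2.000)–(4.349,3.000)
cell (4,3): code 0001 → (4.349,3.000)–(4.000,3.283)
total: 12 segments, chained into 1 closed loop(s), length Σ = 9.053493

segments=12 loops=1 length=9.053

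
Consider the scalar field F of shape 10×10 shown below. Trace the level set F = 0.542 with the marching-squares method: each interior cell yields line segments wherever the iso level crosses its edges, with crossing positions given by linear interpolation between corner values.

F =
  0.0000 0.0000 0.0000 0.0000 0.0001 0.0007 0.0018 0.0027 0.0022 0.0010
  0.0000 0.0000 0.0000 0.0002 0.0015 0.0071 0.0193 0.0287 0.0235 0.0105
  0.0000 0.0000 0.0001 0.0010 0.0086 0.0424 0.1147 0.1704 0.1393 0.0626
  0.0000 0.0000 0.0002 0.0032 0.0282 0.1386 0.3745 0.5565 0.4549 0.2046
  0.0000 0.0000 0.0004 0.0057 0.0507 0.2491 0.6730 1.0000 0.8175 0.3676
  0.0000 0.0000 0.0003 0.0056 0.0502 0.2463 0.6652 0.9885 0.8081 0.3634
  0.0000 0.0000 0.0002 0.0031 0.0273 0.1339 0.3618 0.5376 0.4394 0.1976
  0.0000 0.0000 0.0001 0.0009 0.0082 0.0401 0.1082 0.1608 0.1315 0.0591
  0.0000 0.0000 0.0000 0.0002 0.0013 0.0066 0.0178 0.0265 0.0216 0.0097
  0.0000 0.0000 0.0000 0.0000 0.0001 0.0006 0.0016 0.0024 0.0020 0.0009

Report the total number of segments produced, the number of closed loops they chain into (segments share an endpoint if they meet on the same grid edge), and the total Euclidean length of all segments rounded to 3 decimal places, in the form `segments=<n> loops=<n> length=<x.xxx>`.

cell (2,6): code 0100 → (2.962,7.000)–(3.000,6.920)
cell (2,7): code 1000 → (3.000,7.143)–(2.962,7.000)
cell (3,5): code 0100 → (3.561,6.000)–(4.000,5.691)
cell (3,6): code 1110 → (3.000,6.920)–(3.561,6.000)
cell (3,7): code 1101 → (3.240,8.000)–(3.000,7.143)
cell (3,8): code 1000 → (4.000,8.612)–(3.240,8.000)
cell (4,5): code 0110 → (4.000,5.691)–(5.000,5.706)
cell (4,8): code 1001 → (5.000,8.598)–(4.000,8.612)
cell (5,5): code 0010 → (5.000,5.706)–(5.406,6.000)
cell (5,6): code 0011 → (5.406,6.000)–(5.990,7.000)
cell (5,7): code 0011 → (5.990,7.000)–(5.722,8.000)
cell (5,8): code 0001 → (5.722,8.000)–(5.000,8.598)
total: 12 segments, chained into 1 closed loop(s), length Σ = 9.349119

segments=12 loops=1 length=9.349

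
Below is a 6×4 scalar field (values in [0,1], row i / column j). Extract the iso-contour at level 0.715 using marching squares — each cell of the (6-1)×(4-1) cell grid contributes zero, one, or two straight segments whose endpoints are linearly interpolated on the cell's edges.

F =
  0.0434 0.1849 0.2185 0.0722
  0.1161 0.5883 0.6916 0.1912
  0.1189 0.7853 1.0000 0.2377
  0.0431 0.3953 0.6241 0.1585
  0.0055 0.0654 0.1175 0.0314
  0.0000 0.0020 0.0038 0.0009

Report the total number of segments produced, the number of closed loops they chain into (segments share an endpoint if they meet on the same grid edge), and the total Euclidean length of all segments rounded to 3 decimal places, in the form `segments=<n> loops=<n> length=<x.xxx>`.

cell (1,0): code 0100 → (1.643,1.000)–(2.000,0.895)
cell (1,1): code 1100 → (1.076,2.000)–(1.643,1.000)
cell (1,2): code 1000 → (2.000,2.374)–(1.076,2.000)
cell (2,0): code 0010 → (2.000,0.895)–(2.180,1.000)
cell (2,1): code 0011 → (2.180,1.000)–(2.758,2.000)
cell (2,2): code 0001 → (2.758,2.000)–(2.000,2.374)
total: 6 segments, chained into 1 closed loop(s), length Σ = 4.727893

segments=6 loops=1 length=4.728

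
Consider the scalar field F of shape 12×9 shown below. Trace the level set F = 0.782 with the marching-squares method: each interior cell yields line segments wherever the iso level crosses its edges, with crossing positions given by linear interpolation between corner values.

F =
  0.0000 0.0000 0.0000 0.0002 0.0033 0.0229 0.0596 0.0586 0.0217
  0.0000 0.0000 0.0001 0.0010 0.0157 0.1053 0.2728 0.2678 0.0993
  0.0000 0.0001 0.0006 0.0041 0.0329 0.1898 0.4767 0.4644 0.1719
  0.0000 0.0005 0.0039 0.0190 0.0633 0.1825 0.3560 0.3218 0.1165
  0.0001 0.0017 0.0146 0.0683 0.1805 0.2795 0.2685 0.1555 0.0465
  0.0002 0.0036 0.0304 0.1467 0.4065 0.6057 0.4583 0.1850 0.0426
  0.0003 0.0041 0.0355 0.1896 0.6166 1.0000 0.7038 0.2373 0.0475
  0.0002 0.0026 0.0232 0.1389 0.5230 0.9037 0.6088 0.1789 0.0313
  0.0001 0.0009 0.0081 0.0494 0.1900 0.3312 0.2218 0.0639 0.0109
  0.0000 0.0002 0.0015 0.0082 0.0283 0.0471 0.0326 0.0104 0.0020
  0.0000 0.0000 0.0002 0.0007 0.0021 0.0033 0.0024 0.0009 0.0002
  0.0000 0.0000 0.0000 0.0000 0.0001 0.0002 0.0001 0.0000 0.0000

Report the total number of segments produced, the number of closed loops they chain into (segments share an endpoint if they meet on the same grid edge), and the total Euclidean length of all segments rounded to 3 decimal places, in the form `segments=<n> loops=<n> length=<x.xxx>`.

segments=6 loops=1 length=4.643

cell (5,4): code 0100 → (5.447,5.000)–(6.000,4.431)
cell (5,5): code 1000 → (6.000,5.736)–(5.447,5.000)
cell (6,4): code 0110 → (6.000,4.431)–(7.000,4.680)
cell (6,5): code 1001 → (7.000,5.413)–(6.000,5.736)
cell (7,4): code 0010 → (7.000,4.680)–(7.213,5.000)
cell (7,5): code 0001 → (7.213,5.000)–(7.000,5.413)
total: 6 segments, chained into 1 closed loop(s), length Σ = 4.643196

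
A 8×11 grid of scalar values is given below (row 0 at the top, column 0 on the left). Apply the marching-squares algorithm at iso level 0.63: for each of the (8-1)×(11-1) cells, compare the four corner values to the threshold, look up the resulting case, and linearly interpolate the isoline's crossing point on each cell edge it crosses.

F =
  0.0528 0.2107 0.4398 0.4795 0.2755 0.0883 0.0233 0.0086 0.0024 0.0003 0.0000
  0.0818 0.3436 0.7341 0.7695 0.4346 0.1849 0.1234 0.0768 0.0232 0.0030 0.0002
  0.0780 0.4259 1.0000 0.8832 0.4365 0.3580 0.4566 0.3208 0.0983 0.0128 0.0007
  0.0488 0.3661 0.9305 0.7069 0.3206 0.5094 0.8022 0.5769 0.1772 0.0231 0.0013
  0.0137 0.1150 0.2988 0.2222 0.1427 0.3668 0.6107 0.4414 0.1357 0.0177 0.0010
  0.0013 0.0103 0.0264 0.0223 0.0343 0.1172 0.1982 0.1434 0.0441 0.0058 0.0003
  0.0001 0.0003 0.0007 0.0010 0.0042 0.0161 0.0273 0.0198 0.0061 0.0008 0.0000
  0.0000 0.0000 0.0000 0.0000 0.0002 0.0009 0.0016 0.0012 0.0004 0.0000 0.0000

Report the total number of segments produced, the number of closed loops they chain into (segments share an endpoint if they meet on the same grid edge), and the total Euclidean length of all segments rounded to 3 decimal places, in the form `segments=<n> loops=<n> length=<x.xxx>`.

cell (0,1): code 0100 → (0.646,2.000)–(1.000,1.733)
cell (0,2): code 1100 → (0.519,3.000)–(0.646,2.000)
cell (0,3): code 1000 → (1.000,3.417)–(0.519,3.000)
cell (1,1): code 0110 → (1.000,1.733)–(2.000,1.356)
cell (1,3): code 1001 → (2.000,3.567)–(1.000,3.417)
cell (2,1): code 0110 → (2.000,1.356)–(3.000,1.468)
cell (2,3): code 1001 → (3.000,3.199)–(2.000,3.567)
cell (2,5): code 0100 → (2.502,6.000)–(3.000,5.412)
cell (2,6): code 1000 → (3.000,6.764)–(2.502,6.000)
cell (3,1): code 0010 → (3.000,1.468)–(3.476,2.000)
cell (3,2): code 0011 → (3.476,2.000)–(3.159,3.000)
cell (3,3): code 0001 → (3.159,3.000)–(3.000,3.199)
cell (3,5): code 0010 → (3.000,5.412)–(3.899,6.000)
cell (3,6): code 0001 → (3.899,6.000)–(3.000,6.764)
total: 14 segments, chained into 2 closed loop(s), length Σ = 12.194710

segments=14 loops=2 length=12.195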